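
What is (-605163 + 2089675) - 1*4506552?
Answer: -3022040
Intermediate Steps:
(-605163 + 2089675) - 1*4506552 = 1484512 - 4506552 = -3022040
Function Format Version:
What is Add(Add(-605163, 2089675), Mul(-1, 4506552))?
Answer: -3022040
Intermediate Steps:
Add(Add(-605163, 2089675), Mul(-1, 4506552)) = Add(1484512, -4506552) = -3022040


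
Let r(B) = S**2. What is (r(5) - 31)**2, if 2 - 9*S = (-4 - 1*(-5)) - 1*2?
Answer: 77284/81 ≈ 954.12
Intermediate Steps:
S = 1/3 (S = 2/9 - ((-4 - 1*(-5)) - 1*2)/9 = 2/9 - ((-4 + 5) - 2)/9 = 2/9 - (1 - 2)/9 = 2/9 - 1/9*(-1) = 2/9 + 1/9 = 1/3 ≈ 0.33333)
r(B) = 1/9 (r(B) = (1/3)**2 = 1/9)
(r(5) - 31)**2 = (1/9 - 31)**2 = (-278/9)**2 = 77284/81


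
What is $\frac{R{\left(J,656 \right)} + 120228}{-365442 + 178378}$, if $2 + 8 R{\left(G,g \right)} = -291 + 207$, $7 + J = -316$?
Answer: $- \frac{480869}{748256} \approx -0.64265$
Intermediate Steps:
$J = -323$ ($J = -7 - 316 = -323$)
$R{\left(G,g \right)} = - \frac{43}{4}$ ($R{\left(G,g \right)} = - \frac{1}{4} + \frac{-291 + 207}{8} = - \frac{1}{4} + \frac{1}{8} \left(-84\right) = - \frac{1}{4} - \frac{21}{2} = - \frac{43}{4}$)
$\frac{R{\left(J,656 \right)} + 120228}{-365442 + 178378} = \frac{- \frac{43}{4} + 120228}{-365442 + 178378} = \frac{480869}{4 \left(-187064\right)} = \frac{480869}{4} \left(- \frac{1}{187064}\right) = - \frac{480869}{748256}$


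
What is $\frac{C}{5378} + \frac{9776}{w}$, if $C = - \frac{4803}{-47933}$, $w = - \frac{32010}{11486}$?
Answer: $- \frac{14472895153636817}{4125827702370} \approx -3507.9$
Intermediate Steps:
$w = - \frac{16005}{5743}$ ($w = \left(-32010\right) \frac{1}{11486} = - \frac{16005}{5743} \approx -2.7869$)
$C = \frac{4803}{47933}$ ($C = \left(-4803\right) \left(- \frac{1}{47933}\right) = \frac{4803}{47933} \approx 0.1002$)
$\frac{C}{5378} + \frac{9776}{w} = \frac{4803}{47933 \cdot 5378} + \frac{9776}{- \frac{16005}{5743}} = \frac{4803}{47933} \cdot \frac{1}{5378} + 9776 \left(- \frac{5743}{16005}\right) = \frac{4803}{257783674} - \frac{56143568}{16005} = - \frac{14472895153636817}{4125827702370}$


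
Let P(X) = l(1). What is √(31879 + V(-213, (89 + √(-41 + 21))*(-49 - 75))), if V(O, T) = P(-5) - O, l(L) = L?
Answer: √32093 ≈ 179.15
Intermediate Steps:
P(X) = 1
V(O, T) = 1 - O
√(31879 + V(-213, (89 + √(-41 + 21))*(-49 - 75))) = √(31879 + (1 - 1*(-213))) = √(31879 + (1 + 213)) = √(31879 + 214) = √32093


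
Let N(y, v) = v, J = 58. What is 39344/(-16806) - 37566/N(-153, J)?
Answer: -158404037/243687 ≈ -650.03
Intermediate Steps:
39344/(-16806) - 37566/N(-153, J) = 39344/(-16806) - 37566/58 = 39344*(-1/16806) - 37566*1/58 = -19672/8403 - 18783/29 = -158404037/243687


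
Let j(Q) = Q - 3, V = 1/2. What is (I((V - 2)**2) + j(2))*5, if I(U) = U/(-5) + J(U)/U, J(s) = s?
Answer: -9/4 ≈ -2.2500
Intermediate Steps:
V = 1/2 ≈ 0.50000
j(Q) = -3 + Q
I(U) = 1 - U/5 (I(U) = U/(-5) + U/U = U*(-1/5) + 1 = -U/5 + 1 = 1 - U/5)
(I((V - 2)**2) + j(2))*5 = ((1 - (1/2 - 2)**2/5) + (-3 + 2))*5 = ((1 - (-3/2)**2/5) - 1)*5 = ((1 - 1/5*9/4) - 1)*5 = ((1 - 9/20) - 1)*5 = (11/20 - 1)*5 = -9/20*5 = -9/4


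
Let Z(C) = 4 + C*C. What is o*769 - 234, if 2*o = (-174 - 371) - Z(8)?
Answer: -471865/2 ≈ -2.3593e+5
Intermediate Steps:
Z(C) = 4 + C²
o = -613/2 (o = ((-174 - 371) - (4 + 8²))/2 = (-545 - (4 + 64))/2 = (-545 - 1*68)/2 = (-545 - 68)/2 = (½)*(-613) = -613/2 ≈ -306.50)
o*769 - 234 = -613/2*769 - 234 = -471397/2 - 234 = -471865/2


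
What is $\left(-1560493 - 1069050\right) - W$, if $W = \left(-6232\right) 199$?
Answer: $-1389375$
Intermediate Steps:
$W = -1240168$
$\left(-1560493 - 1069050\right) - W = \left(-1560493 - 1069050\right) - -1240168 = -2629543 + 1240168 = -1389375$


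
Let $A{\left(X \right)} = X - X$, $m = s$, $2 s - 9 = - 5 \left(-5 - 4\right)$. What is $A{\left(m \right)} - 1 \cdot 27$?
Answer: $-27$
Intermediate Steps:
$s = 27$ ($s = \frac{9}{2} + \frac{\left(-5\right) \left(-5 - 4\right)}{2} = \frac{9}{2} + \frac{\left(-5\right) \left(-9\right)}{2} = \frac{9}{2} + \frac{1}{2} \cdot 45 = \frac{9}{2} + \frac{45}{2} = 27$)
$m = 27$
$A{\left(X \right)} = 0$
$A{\left(m \right)} - 1 \cdot 27 = 0 - 1 \cdot 27 = 0 - 27 = -27$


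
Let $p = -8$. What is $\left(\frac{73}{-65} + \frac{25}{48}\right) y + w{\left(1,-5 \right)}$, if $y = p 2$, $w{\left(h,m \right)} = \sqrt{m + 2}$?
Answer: $\frac{1879}{195} + i \sqrt{3} \approx 9.6359 + 1.732 i$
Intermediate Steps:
$w{\left(h,m \right)} = \sqrt{2 + m}$
$y = -16$ ($y = \left(-8\right) 2 = -16$)
$\left(\frac{73}{-65} + \frac{25}{48}\right) y + w{\left(1,-5 \right)} = \left(\frac{73}{-65} + \frac{25}{48}\right) \left(-16\right) + \sqrt{2 - 5} = \left(73 \left(- \frac{1}{65}\right) + 25 \cdot \frac{1}{48}\right) \left(-16\right) + \sqrt{-3} = \left(- \frac{73}{65} + \frac{25}{48}\right) \left(-16\right) + i \sqrt{3} = \left(- \frac{1879}{3120}\right) \left(-16\right) + i \sqrt{3} = \frac{1879}{195} + i \sqrt{3}$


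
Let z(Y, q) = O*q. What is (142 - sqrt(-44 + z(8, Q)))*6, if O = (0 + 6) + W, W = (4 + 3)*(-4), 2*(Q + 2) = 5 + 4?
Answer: 852 - 18*I*sqrt(11) ≈ 852.0 - 59.699*I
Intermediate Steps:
Q = 5/2 (Q = -2 + (5 + 4)/2 = -2 + (1/2)*9 = -2 + 9/2 = 5/2 ≈ 2.5000)
W = -28 (W = 7*(-4) = -28)
O = -22 (O = (0 + 6) - 28 = 6 - 28 = -22)
z(Y, q) = -22*q
(142 - sqrt(-44 + z(8, Q)))*6 = (142 - sqrt(-44 - 22*5/2))*6 = (142 - sqrt(-44 - 55))*6 = (142 - sqrt(-99))*6 = (142 - 3*I*sqrt(11))*6 = 852 - 18*I*sqrt(11)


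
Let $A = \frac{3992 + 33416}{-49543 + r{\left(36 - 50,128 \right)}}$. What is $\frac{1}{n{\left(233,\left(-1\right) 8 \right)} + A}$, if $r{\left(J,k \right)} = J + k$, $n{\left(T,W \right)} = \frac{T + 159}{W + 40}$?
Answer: $\frac{197716}{2272389} \approx 0.087008$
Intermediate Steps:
$n{\left(T,W \right)} = \frac{159 + T}{40 + W}$
$A = - \frac{37408}{49429}$ ($A = \frac{3992 + 33416}{-49543 + \left(\left(36 - 50\right) + 128\right)} = \frac{37408}{-49543 + \left(\left(36 - 50\right) + 128\right)} = \frac{37408}{-49543 + \left(-14 + 128\right)} = \frac{37408}{-49543 + 114} = \frac{37408}{-49429} = 37408 \left(- \frac{1}{49429}\right) = - \frac{37408}{49429} \approx -0.7568$)
$\frac{1}{n{\left(233,\left(-1\right) 8 \right)} + A} = \frac{1}{\frac{159 + 233}{40 - 8} - \frac{37408}{49429}} = \frac{1}{\frac{1}{40 - 8} \cdot 392 - \frac{37408}{49429}} = \frac{1}{\frac{1}{32} \cdot 392 - \frac{37408}{49429}} = \frac{1}{\frac{49}{4} - \frac{37408}{49429}} = \frac{1}{\frac{2272389}{197716}} = \frac{197716}{2272389}$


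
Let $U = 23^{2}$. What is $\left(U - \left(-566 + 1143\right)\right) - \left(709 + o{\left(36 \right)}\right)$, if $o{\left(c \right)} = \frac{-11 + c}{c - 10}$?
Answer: $- \frac{19707}{26} \approx -757.96$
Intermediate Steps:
$o{\left(c \right)} = \frac{-11 + c}{-10 + c}$
$U = 529$
$\left(U - \left(-566 + 1143\right)\right) - \left(709 + o{\left(36 \right)}\right) = \left(529 - \left(-566 + 1143\right)\right) - \left(709 + \frac{-11 + 36}{-10 + 36}\right) = \left(529 - 577\right) - \left(709 + \frac{1}{26} \cdot 25\right) = -48 - \frac{18459}{26} = - \frac{19707}{26}$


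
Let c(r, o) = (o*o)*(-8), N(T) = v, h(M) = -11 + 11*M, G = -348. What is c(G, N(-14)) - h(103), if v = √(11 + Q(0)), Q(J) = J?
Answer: -1210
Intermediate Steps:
v = √11 (v = √(11 + 0) = √11 ≈ 3.3166)
N(T) = √11
c(r, o) = -8*o² (c(r, o) = o²*(-8) = -8*o²)
c(G, N(-14)) - h(103) = -8*(√11)² - (-11 + 11*103) = -8*11 - (-11 + 1133) = -88 - 1*1122 = -88 - 1122 = -1210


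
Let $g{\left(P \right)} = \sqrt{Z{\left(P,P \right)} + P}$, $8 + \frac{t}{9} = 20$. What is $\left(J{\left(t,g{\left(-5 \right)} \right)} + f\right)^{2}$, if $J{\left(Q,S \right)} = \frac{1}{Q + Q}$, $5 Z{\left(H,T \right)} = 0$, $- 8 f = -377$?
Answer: $\frac{6477025}{2916} \approx 2221.2$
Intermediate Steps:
$t = 108$ ($t = -72 + 9 \cdot 20 = -72 + 180 = 108$)
$f = \frac{377}{8}$ ($f = \left(- \frac{1}{8}\right) \left(-377\right) = \frac{377}{8} \approx 47.125$)
$Z{\left(H,T \right)} = 0$ ($Z{\left(H,T \right)} = \frac{1}{5} \cdot 0 = 0$)
$g{\left(P \right)} = \sqrt{P}$ ($g{\left(P \right)} = \sqrt{0 + P} = \sqrt{P}$)
$J{\left(Q,S \right)} = \frac{1}{2 Q}$
$\left(J{\left(t,g{\left(-5 \right)} \right)} + f\right)^{2} = \left(\frac{1}{2 \cdot 108} + \frac{377}{8}\right)^{2} = \left(\frac{1}{2} \cdot \frac{1}{108} + \frac{377}{8}\right)^{2} = \left(\frac{1}{216} + \frac{377}{8}\right)^{2} = \left(\frac{2545}{54}\right)^{2} = \frac{6477025}{2916}$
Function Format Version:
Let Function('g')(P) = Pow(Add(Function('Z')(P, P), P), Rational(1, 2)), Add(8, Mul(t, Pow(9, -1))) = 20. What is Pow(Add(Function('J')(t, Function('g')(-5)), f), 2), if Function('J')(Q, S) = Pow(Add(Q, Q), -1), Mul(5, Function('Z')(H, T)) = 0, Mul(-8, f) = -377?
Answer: Rational(6477025, 2916) ≈ 2221.2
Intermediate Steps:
t = 108 (t = Add(-72, Mul(9, 20)) = Add(-72, 180) = 108)
f = Rational(377, 8) (f = Mul(Rational(-1, 8), -377) = Rational(377, 8) ≈ 47.125)
Function('Z')(H, T) = 0 (Function('Z')(H, T) = Mul(Rational(1, 5), 0) = 0)
Function('g')(P) = Pow(P, Rational(1, 2)) (Function('g')(P) = Pow(Add(0, P), Rational(1, 2)) = Pow(P, Rational(1, 2)))
Function('J')(Q, S) = Mul(Rational(1, 2), Pow(Q, -1)) (Function('J')(Q, S) = Pow(Mul(2, Q), -1) = Mul(Rational(1, 2), Pow(Q, -1)))
Pow(Add(Function('J')(t, Function('g')(-5)), f), 2) = Pow(Add(Mul(Rational(1, 2), Pow(108, -1)), Rational(377, 8)), 2) = Pow(Add(Mul(Rational(1, 2), Rational(1, 108)), Rational(377, 8)), 2) = Pow(Add(Rational(1, 216), Rational(377, 8)), 2) = Pow(Rational(2545, 54), 2) = Rational(6477025, 2916)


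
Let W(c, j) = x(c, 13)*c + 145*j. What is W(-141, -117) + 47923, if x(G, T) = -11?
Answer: 32509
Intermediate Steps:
W(c, j) = -11*c + 145*j
W(-141, -117) + 47923 = (-11*(-141) + 145*(-117)) + 47923 = (1551 - 16965) + 47923 = -15414 + 47923 = 32509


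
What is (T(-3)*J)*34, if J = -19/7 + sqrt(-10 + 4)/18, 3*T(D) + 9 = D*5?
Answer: 5168/7 - 136*I*sqrt(6)/9 ≈ 738.29 - 37.015*I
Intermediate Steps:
T(D) = -3 + 5*D/3 (T(D) = -3 + (D*5)/3 = -3 + (5*D)/3 = -3 + 5*D/3)
J = -19/7 + I*sqrt(6)/18 (J = -19*1/7 + sqrt(-6)*(1/18) = -19/7 + (I*sqrt(6))*(1/18) = -19/7 + I*sqrt(6)/18 ≈ -2.7143 + 0.13608*I)
(T(-3)*J)*34 = ((-3 + (5/3)*(-3))*(-19/7 + I*sqrt(6)/18))*34 = ((-3 - 5)*(-19/7 + I*sqrt(6)/18))*34 = -8*(-19/7 + I*sqrt(6)/18)*34 = (152/7 - 4*I*sqrt(6)/9)*34 = 5168/7 - 136*I*sqrt(6)/9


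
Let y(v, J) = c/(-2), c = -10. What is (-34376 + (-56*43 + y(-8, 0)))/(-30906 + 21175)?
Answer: 36779/9731 ≈ 3.7796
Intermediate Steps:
y(v, J) = 5 (y(v, J) = -10/(-2) = -10*(-½) = 5)
(-34376 + (-56*43 + y(-8, 0)))/(-30906 + 21175) = (-34376 + (-56*43 + 5))/(-30906 + 21175) = (-34376 + (-2408 + 5))/(-9731) = (-34376 - 2403)*(-1/9731) = -36779*(-1/9731) = 36779/9731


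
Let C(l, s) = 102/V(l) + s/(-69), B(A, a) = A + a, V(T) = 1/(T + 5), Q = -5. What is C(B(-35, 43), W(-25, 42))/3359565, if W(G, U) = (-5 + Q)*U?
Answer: 30638/77269995 ≈ 0.00039651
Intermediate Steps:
V(T) = 1/(5 + T)
W(G, U) = -10*U (W(G, U) = (-5 - 5)*U = -10*U)
C(l, s) = 510 + 102*l - s/69 (C(l, s) = 102/(1/(5 + l)) + s/(-69) = 102*(5 + l) + s*(-1/69) = (510 + 102*l) - s/69 = 510 + 102*l - s/69)
C(B(-35, 43), W(-25, 42))/3359565 = (510 + 102*(-35 + 43) - (-10)*42/69)/3359565 = (510 + 102*8 - 1/69*(-420))*(1/3359565) = (510 + 816 + 140/23)*(1/3359565) = (30638/23)*(1/3359565) = 30638/77269995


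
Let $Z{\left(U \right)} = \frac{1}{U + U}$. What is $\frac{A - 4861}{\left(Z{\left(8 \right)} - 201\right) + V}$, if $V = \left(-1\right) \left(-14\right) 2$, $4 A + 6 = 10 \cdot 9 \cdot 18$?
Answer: $\frac{71320}{2767} \approx 25.775$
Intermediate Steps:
$Z{\left(U \right)} = \frac{1}{2 U}$
$A = \frac{807}{2}$ ($A = - \frac{3}{2} + \frac{10 \cdot 9 \cdot 18}{4} = - \frac{3}{2} + \frac{90 \cdot 18}{4} = - \frac{3}{2} + \frac{1}{4} \cdot 1620 = - \frac{3}{2} + 405 = \frac{807}{2} \approx 403.5$)
$V = 28$ ($V = 14 \cdot 2 = 28$)
$\frac{A - 4861}{\left(Z{\left(8 \right)} - 201\right) + V} = \frac{\frac{807}{2} - 4861}{\left(\frac{1}{2 \cdot 8} - 201\right) + 28} = - \frac{8915}{2 \left(\left(\frac{1}{2} \cdot \frac{1}{8} - 201\right) + 28\right)} = - \frac{8915}{2 \left(\left(\frac{1}{16} - 201\right) + 28\right)} = - \frac{8915}{2 \left(- \frac{3215}{16} + 28\right)} = - \frac{8915}{2 \left(- \frac{2767}{16}\right)} = \left(- \frac{8915}{2}\right) \left(- \frac{16}{2767}\right) = \frac{71320}{2767}$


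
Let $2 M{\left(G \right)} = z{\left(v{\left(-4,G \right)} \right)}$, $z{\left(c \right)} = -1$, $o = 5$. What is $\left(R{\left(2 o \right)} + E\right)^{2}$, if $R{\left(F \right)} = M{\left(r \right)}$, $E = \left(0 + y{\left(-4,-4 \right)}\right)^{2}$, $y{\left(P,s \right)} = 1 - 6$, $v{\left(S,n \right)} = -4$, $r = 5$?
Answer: $\frac{2401}{4} \approx 600.25$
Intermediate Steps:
$y{\left(P,s \right)} = -5$ ($y{\left(P,s \right)} = 1 - 6 = -5$)
$M{\left(G \right)} = - \frac{1}{2}$ ($M{\left(G \right)} = \frac{1}{2} \left(-1\right) = - \frac{1}{2}$)
$E = 25$ ($E = \left(0 - 5\right)^{2} = \left(-5\right)^{2} = 25$)
$R{\left(F \right)} = - \frac{1}{2}$
$\left(R{\left(2 o \right)} + E\right)^{2} = \left(- \frac{1}{2} + 25\right)^{2} = \left(\frac{49}{2}\right)^{2} = \frac{2401}{4}$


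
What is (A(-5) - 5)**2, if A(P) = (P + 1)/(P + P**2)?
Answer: 676/25 ≈ 27.040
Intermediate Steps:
A(P) = (1 + P)/(P + P**2)
(A(-5) - 5)**2 = (1/(-5) - 5)**2 = (-1/5 - 5)**2 = (-26/5)**2 = 676/25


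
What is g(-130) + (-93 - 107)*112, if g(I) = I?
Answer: -22530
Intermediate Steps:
g(-130) + (-93 - 107)*112 = -130 + (-93 - 107)*112 = -130 - 200*112 = -130 - 22400 = -22530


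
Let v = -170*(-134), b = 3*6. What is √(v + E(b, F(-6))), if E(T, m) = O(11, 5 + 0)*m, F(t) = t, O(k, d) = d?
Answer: 5*√910 ≈ 150.83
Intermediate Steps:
b = 18
v = 22780
E(T, m) = 5*m (E(T, m) = (5 + 0)*m = 5*m)
√(v + E(b, F(-6))) = √(22780 + 5*(-6)) = √(22780 - 30) = √22750 = 5*√910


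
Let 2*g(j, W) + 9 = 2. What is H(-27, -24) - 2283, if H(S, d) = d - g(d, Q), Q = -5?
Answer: -4607/2 ≈ -2303.5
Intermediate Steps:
g(j, W) = -7/2 (g(j, W) = -9/2 + (½)*2 = -9/2 + 1 = -7/2)
H(S, d) = 7/2 + d (H(S, d) = d - 1*(-7/2) = d + 7/2 = 7/2 + d)
H(-27, -24) - 2283 = (7/2 - 24) - 2283 = -41/2 - 2283 = -4607/2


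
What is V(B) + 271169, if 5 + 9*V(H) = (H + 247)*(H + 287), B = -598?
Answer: 2549677/9 ≈ 2.8330e+5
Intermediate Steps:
V(H) = -5/9 + (247 + H)*(287 + H)/9 (V(H) = -5/9 + ((H + 247)*(H + 287))/9 = -5/9 + ((247 + H)*(287 + H))/9 = -5/9 + (247 + H)*(287 + H)/9)
V(B) + 271169 = (7876 + (⅑)*(-598)² + (178/3)*(-598)) + 271169 = (7876 + (⅑)*357604 - 106444/3) + 271169 = (7876 + 357604/9 - 106444/3) + 271169 = 109156/9 + 271169 = 2549677/9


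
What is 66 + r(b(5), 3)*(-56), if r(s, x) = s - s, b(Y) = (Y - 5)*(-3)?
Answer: 66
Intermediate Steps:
b(Y) = 15 - 3*Y (b(Y) = (-5 + Y)*(-3) = 15 - 3*Y)
r(s, x) = 0
66 + r(b(5), 3)*(-56) = 66 + 0*(-56) = 66 + 0 = 66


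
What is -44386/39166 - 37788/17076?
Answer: -93247506/27866609 ≈ -3.3462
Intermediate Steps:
-44386/39166 - 37788/17076 = -44386*1/39166 - 37788*1/17076 = -22193/19583 - 3149/1423 = -93247506/27866609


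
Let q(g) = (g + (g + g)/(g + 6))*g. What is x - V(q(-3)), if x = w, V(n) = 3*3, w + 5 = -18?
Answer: -32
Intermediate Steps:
w = -23 (w = -5 - 18 = -23)
q(g) = g*(g + 2*g/(6 + g)) (q(g) = (g + (2*g)/(6 + g))*g = (g + 2*g/(6 + g))*g = g*(g + 2*g/(6 + g)))
V(n) = 9
x = -23
x - V(q(-3)) = -23 - 1*9 = -23 - 9 = -32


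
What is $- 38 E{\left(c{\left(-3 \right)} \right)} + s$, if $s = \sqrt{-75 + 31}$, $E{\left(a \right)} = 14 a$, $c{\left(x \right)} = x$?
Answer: $1596 + 2 i \sqrt{11} \approx 1596.0 + 6.6332 i$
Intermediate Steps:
$s = 2 i \sqrt{11}$ ($s = \sqrt{-44} = 2 i \sqrt{11} \approx 6.6332 i$)
$- 38 E{\left(c{\left(-3 \right)} \right)} + s = - 38 \cdot 14 \left(-3\right) + 2 i \sqrt{11} = \left(-38\right) \left(-42\right) + 2 i \sqrt{11} = 1596 + 2 i \sqrt{11}$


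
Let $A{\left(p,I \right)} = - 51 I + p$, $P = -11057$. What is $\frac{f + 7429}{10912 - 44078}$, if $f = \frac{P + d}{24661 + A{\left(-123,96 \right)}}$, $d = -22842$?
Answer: $- \frac{145886519}{651446572} \approx -0.22394$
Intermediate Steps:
$A{\left(p,I \right)} = p - 51 I$
$f = - \frac{33899}{19642}$ ($f = \frac{-11057 - 22842}{24661 - 5019} = - \frac{33899}{24661 - 5019} = - \frac{33899}{19642} \approx -1.7258$)
$\frac{f + 7429}{10912 - 44078} = \frac{- \frac{33899}{19642} + 7429}{10912 - 44078} = \frac{145886519}{19642 \left(-33166\right)} = \frac{145886519}{19642} \left(- \frac{1}{33166}\right) = - \frac{145886519}{651446572}$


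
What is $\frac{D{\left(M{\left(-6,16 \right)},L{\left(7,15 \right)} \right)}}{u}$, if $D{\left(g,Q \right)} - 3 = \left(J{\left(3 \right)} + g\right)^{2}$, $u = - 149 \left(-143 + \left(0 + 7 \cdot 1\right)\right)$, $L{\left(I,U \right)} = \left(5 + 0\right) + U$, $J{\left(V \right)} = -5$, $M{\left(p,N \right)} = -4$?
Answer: $\frac{21}{5066} \approx 0.0041453$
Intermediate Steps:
$L{\left(I,U \right)} = 5 + U$
$u = 20264$ ($u = - 149 \left(-143 + \left(0 + 7\right)\right) = - 149 \left(-143 + 7\right) = \left(-149\right) \left(-136\right) = 20264$)
$D{\left(g,Q \right)} = 3 + \left(-5 + g\right)^{2}$
$\frac{D{\left(M{\left(-6,16 \right)},L{\left(7,15 \right)} \right)}}{u} = \frac{3 + \left(-5 - 4\right)^{2}}{20264} = \left(3 + \left(-9\right)^{2}\right) \frac{1}{20264} = \left(3 + 81\right) \frac{1}{20264} = 84 \cdot \frac{1}{20264} = \frac{21}{5066}$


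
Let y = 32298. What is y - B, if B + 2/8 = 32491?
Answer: -771/4 ≈ -192.75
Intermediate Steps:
B = 129963/4 (B = -¼ + 32491 = 129963/4 ≈ 32491.)
y - B = 32298 - 1*129963/4 = 32298 - 129963/4 = -771/4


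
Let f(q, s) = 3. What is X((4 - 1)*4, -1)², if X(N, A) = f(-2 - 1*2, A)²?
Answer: 81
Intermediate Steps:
X(N, A) = 9 (X(N, A) = 3² = 9)
X((4 - 1)*4, -1)² = 9² = 81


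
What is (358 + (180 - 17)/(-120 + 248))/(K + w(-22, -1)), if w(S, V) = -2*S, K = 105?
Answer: 45987/19072 ≈ 2.4112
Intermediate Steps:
(358 + (180 - 17)/(-120 + 248))/(K + w(-22, -1)) = (358 + (180 - 17)/(-120 + 248))/(105 - 2*(-22)) = (358 + 163/128)/(105 + 44) = (358 + 163*(1/128))/149 = (358 + 163/128)*(1/149) = (45987/128)*(1/149) = 45987/19072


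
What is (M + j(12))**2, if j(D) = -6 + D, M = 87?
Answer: 8649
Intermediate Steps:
(M + j(12))**2 = (87 + (-6 + 12))**2 = (87 + 6)**2 = 93**2 = 8649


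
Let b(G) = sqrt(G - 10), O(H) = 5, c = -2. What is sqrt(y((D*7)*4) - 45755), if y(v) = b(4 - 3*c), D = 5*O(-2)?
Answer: I*sqrt(45755) ≈ 213.9*I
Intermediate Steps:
D = 25 (D = 5*5 = 25)
b(G) = sqrt(-10 + G)
y(v) = 0 (y(v) = sqrt(-10 + (4 - 3*(-2))) = sqrt(-10 + (4 + 6)) = sqrt(-10 + 10) = sqrt(0) = 0)
sqrt(y((D*7)*4) - 45755) = sqrt(0 - 45755) = sqrt(-45755) = I*sqrt(45755)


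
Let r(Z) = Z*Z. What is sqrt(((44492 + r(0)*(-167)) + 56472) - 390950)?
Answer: I*sqrt(289986) ≈ 538.5*I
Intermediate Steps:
r(Z) = Z**2
sqrt(((44492 + r(0)*(-167)) + 56472) - 390950) = sqrt(((44492 + 0**2*(-167)) + 56472) - 390950) = sqrt(((44492 + 0*(-167)) + 56472) - 390950) = sqrt(((44492 + 0) + 56472) - 390950) = sqrt((44492 + 56472) - 390950) = sqrt(100964 - 390950) = sqrt(-289986) = I*sqrt(289986)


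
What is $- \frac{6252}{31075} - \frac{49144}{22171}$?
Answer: $- \frac{1665762892}{688963825} \approx -2.4178$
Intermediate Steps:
$- \frac{6252}{31075} - \frac{49144}{22171} = - \frac{1665762892}{688963825}$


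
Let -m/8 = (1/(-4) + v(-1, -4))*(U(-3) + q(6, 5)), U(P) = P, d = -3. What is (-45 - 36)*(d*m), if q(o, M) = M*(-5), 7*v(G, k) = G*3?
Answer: -36936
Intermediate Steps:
v(G, k) = 3*G/7 (v(G, k) = (G*3)/7 = (3*G)/7 = 3*G/7)
q(o, M) = -5*M
m = -152 (m = -8*(1/(-4) + (3/7)*(-1))*(-3 - 5*5) = -8*(-1/4 - 3/7)*(-3 - 25) = -(-38)*(-28)/7 = -8*19 = -152)
(-45 - 36)*(d*m) = (-45 - 36)*(-3*(-152)) = -81*456 = -36936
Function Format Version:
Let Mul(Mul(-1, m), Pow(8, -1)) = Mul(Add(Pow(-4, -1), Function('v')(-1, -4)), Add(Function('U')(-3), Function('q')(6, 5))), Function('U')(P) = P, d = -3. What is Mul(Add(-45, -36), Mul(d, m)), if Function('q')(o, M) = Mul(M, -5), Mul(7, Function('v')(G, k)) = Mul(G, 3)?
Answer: -36936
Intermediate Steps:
Function('v')(G, k) = Mul(Rational(3, 7), G) (Function('v')(G, k) = Mul(Rational(1, 7), Mul(G, 3)) = Mul(Rational(1, 7), Mul(3, G)) = Mul(Rational(3, 7), G))
Function('q')(o, M) = Mul(-5, M)
m = -152 (m = Mul(-8, Mul(Add(Pow(-4, -1), Mul(Rational(3, 7), -1)), Add(-3, Mul(-5, 5)))) = Mul(-8, Mul(Add(Rational(-1, 4), Rational(-3, 7)), Add(-3, -25))) = Mul(-8, Mul(Rational(-19, 28), -28)) = Mul(-8, 19) = -152)
Mul(Add(-45, -36), Mul(d, m)) = Mul(Add(-45, -36), Mul(-3, -152)) = Mul(-81, 456) = -36936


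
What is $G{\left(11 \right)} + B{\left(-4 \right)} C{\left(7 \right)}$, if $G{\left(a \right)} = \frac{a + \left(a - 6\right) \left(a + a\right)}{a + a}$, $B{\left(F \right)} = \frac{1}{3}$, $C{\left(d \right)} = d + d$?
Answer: $\frac{61}{6} \approx 10.167$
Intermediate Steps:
$C{\left(d \right)} = 2 d$
$B{\left(F \right)} = \frac{1}{3}$
$G{\left(a \right)} = \frac{a + 2 a \left(-6 + a\right)}{2 a}$ ($G{\left(a \right)} = \frac{a + \left(-6 + a\right) 2 a}{2 a} = \left(a + 2 a \left(-6 + a\right)\right) \frac{1}{2 a} = \frac{a + 2 a \left(-6 + a\right)}{2 a}$)
$G{\left(11 \right)} + B{\left(-4 \right)} C{\left(7 \right)} = \left(- \frac{11}{2} + 11\right) + \frac{2 \cdot 7}{3} = \frac{11}{2} + \frac{1}{3} \cdot 14 = \frac{11}{2} + \frac{14}{3} = \frac{61}{6}$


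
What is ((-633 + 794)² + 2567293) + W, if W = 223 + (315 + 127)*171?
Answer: 2669019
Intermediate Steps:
W = 75805 (W = 223 + 442*171 = 223 + 75582 = 75805)
((-633 + 794)² + 2567293) + W = ((-633 + 794)² + 2567293) + 75805 = (161² + 2567293) + 75805 = (25921 + 2567293) + 75805 = 2593214 + 75805 = 2669019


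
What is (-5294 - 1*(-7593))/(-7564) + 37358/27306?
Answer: 109899709/103271292 ≈ 1.0642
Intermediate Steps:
(-5294 - 1*(-7593))/(-7564) + 37358/27306 = (-5294 + 7593)*(-1/7564) + 37358*(1/27306) = 2299*(-1/7564) + 18679/13653 = -2299/7564 + 18679/13653 = 109899709/103271292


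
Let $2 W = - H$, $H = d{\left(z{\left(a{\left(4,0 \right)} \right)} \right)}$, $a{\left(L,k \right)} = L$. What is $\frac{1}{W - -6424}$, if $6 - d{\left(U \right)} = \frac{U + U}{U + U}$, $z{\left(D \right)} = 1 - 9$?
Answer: $\frac{2}{12843} \approx 0.00015573$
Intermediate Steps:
$z{\left(D \right)} = -8$ ($z{\left(D \right)} = 1 - 9 = -8$)
$d{\left(U \right)} = 5$ ($d{\left(U \right)} = 6 - \frac{U + U}{U + U} = 6 - \frac{2 U}{2 U} = 6 - 2 U \frac{1}{2 U} = 6 - 1 = 5$)
$H = 5$
$W = - \frac{5}{2}$ ($W = \frac{\left(-1\right) 5}{2} = \frac{1}{2} \left(-5\right) = - \frac{5}{2} \approx -2.5$)
$\frac{1}{W - -6424} = \frac{1}{- \frac{5}{2} - -6424} = \frac{1}{- \frac{5}{2} + 6424} = \frac{1}{\frac{12843}{2}} = \frac{2}{12843}$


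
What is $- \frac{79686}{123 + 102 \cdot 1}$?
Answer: $- \frac{8854}{25} \approx -354.16$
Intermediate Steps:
$- \frac{79686}{123 + 102 \cdot 1} = - \frac{79686}{123 + 102} = - \frac{79686}{225} = \left(-79686\right) \frac{1}{225} = - \frac{8854}{25}$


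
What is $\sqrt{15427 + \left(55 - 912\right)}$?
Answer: $\sqrt{14570} \approx 120.71$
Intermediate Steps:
$\sqrt{15427 + \left(55 - 912\right)} = \sqrt{15427 - 857} = \sqrt{14570}$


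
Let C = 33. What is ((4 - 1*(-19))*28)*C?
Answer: 21252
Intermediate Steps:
((4 - 1*(-19))*28)*C = ((4 - 1*(-19))*28)*33 = ((4 + 19)*28)*33 = (23*28)*33 = 644*33 = 21252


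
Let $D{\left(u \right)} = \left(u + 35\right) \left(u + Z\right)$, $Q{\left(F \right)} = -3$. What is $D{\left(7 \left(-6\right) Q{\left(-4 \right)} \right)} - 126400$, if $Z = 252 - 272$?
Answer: $-109334$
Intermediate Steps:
$Z = -20$ ($Z = 252 - 272 = -20$)
$D{\left(u \right)} = \left(-20 + u\right) \left(35 + u\right)$ ($D{\left(u \right)} = \left(u + 35\right) \left(u - 20\right) = \left(35 + u\right) \left(-20 + u\right) = \left(-20 + u\right) \left(35 + u\right)$)
$D{\left(7 \left(-6\right) Q{\left(-4 \right)} \right)} - 126400 = \left(-700 + \left(7 \left(-6\right) \left(-3\right)\right)^{2} + 15 \cdot 7 \left(-6\right) \left(-3\right)\right) - 126400 = \left(-700 + \left(\left(-42\right) \left(-3\right)\right)^{2} + 15 \left(\left(-42\right) \left(-3\right)\right)\right) - 126400 = \left(-700 + 126^{2} + 15 \cdot 126\right) - 126400 = \left(-700 + 15876 + 1890\right) - 126400 = 17066 - 126400 = -109334$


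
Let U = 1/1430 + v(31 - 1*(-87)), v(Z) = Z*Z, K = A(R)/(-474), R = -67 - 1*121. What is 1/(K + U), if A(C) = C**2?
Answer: 338910/4693712117 ≈ 7.2205e-5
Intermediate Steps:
R = -188 (R = -67 - 121 = -188)
K = -17672/237 (K = (-188)**2/(-474) = 35344*(-1/474) = -17672/237 ≈ -74.565)
v(Z) = Z**2
U = 19911321/1430 (U = 1/1430 + (31 - 1*(-87))**2 = 1/1430 + (31 + 87)**2 = 1/1430 + 118**2 = 1/1430 + 13924 = 19911321/1430 ≈ 13924.)
1/(K + U) = 1/(-17672/237 + 19911321/1430) = 1/(4693712117/338910) = 338910/4693712117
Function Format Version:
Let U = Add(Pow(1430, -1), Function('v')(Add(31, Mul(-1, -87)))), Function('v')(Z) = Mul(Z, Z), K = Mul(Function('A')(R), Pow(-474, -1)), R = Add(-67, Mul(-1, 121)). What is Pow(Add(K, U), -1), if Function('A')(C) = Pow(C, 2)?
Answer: Rational(338910, 4693712117) ≈ 7.2205e-5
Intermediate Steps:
R = -188 (R = Add(-67, -121) = -188)
K = Rational(-17672, 237) (K = Mul(Pow(-188, 2), Pow(-474, -1)) = Mul(35344, Rational(-1, 474)) = Rational(-17672, 237) ≈ -74.565)
Function('v')(Z) = Pow(Z, 2)
U = Rational(19911321, 1430) (U = Add(Pow(1430, -1), Pow(Add(31, Mul(-1, -87)), 2)) = Add(Rational(1, 1430), Pow(Add(31, 87), 2)) = Add(Rational(1, 1430), Pow(118, 2)) = Add(Rational(1, 1430), 13924) = Rational(19911321, 1430) ≈ 13924.)
Pow(Add(K, U), -1) = Pow(Add(Rational(-17672, 237), Rational(19911321, 1430)), -1) = Pow(Rational(4693712117, 338910), -1) = Rational(338910, 4693712117)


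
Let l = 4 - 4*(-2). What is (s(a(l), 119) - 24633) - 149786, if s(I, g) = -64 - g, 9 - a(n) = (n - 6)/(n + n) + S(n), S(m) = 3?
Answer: -174602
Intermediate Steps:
l = 12 (l = 4 + 8 = 12)
a(n) = 6 - (-6 + n)/(2*n) (a(n) = 9 - ((n - 6)/(n + n) + 3) = 9 - ((-6 + n)/((2*n)) + 3) = 9 - ((1/(2*n))*(-6 + n) + 3) = 9 - ((-6 + n)/(2*n) + 3) = 9 - (3 + (-6 + n)/(2*n)) = 9 + (-3 - (-6 + n)/(2*n)) = 6 - (-6 + n)/(2*n))
(s(a(l), 119) - 24633) - 149786 = ((-64 - 1*119) - 24633) - 149786 = ((-64 - 119) - 24633) - 149786 = (-183 - 24633) - 149786 = -24816 - 149786 = -174602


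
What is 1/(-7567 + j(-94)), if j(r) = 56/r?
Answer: -47/355677 ≈ -0.00013214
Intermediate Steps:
1/(-7567 + j(-94)) = 1/(-7567 + 56/(-94)) = 1/(-7567 + 56*(-1/94)) = 1/(-7567 - 28/47) = 1/(-355677/47) = -47/355677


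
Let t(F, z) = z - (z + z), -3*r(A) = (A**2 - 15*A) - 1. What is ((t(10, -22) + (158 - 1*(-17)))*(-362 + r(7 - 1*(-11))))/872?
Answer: -224383/2616 ≈ -85.773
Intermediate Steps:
r(A) = 1/3 + 5*A - A**2/3 (r(A) = -((A**2 - 15*A) - 1)/3 = -(-1 + A**2 - 15*A)/3 = 1/3 + 5*A - A**2/3)
t(F, z) = -z (t(F, z) = z - 2*z = -z)
((t(10, -22) + (158 - 1*(-17)))*(-362 + r(7 - 1*(-11))))/872 = ((-1*(-22) + (158 - 1*(-17)))*(-362 + (1/3 + 5*(7 - 1*(-11)) - (7 - 1*(-11))**2/3)))/872 = ((22 + (158 + 17))*(-362 + (1/3 + 5*(7 + 11) - (7 + 11)**2/3)))*(1/872) = ((22 + 175)*(-362 + (1/3 + 5*18 - 1/3*18**2)))*(1/872) = (197*(-362 + (1/3 + 90 - 1/3*324)))*(1/872) = (197*(-362 + (1/3 + 90 - 108)))*(1/872) = (197*(-362 - 53/3))*(1/872) = (197*(-1139/3))*(1/872) = -224383/3*1/872 = -224383/2616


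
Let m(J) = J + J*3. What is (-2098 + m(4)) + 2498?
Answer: 416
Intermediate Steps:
m(J) = 4*J (m(J) = J + 3*J = 4*J)
(-2098 + m(4)) + 2498 = (-2098 + 4*4) + 2498 = (-2098 + 16) + 2498 = -2082 + 2498 = 416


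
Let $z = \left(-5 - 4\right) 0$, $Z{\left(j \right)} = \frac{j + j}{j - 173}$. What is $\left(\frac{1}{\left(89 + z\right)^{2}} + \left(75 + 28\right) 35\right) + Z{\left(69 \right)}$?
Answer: $\frac{1484324163}{411892} \approx 3603.7$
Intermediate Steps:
$Z{\left(j \right)} = \frac{2 j}{-173 + j}$
$z = 0$ ($z = \left(-9\right) 0 = 0$)
$\left(\frac{1}{\left(89 + z\right)^{2}} + \left(75 + 28\right) 35\right) + Z{\left(69 \right)} = \left(\frac{1}{\left(89 + 0\right)^{2}} + \left(75 + 28\right) 35\right) + 2 \cdot 69 \frac{1}{-173 + 69} = \left(\frac{1}{89^{2}} + 103 \cdot 35\right) + 2 \cdot 69 \frac{1}{-104} = \left(\frac{1}{7921} + 3605\right) + 2 \cdot 69 \left(- \frac{1}{104}\right) = \left(\frac{1}{7921} + 3605\right) - \frac{69}{52} = \frac{28555206}{7921} - \frac{69}{52} = \frac{1484324163}{411892}$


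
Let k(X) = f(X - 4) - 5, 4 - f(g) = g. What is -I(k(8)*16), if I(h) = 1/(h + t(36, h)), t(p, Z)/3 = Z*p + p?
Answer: 1/8612 ≈ 0.00011612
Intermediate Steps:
f(g) = 4 - g
t(p, Z) = 3*p + 3*Z*p (t(p, Z) = 3*(Z*p + p) = 3*(p + Z*p) = 3*p + 3*Z*p)
k(X) = 3 - X (k(X) = (4 - (X - 4)) - 5 = (4 - (-4 + X)) - 5 = (4 + (4 - X)) - 5 = (8 - X) - 5 = 3 - X)
I(h) = 1/(108 + 109*h) (I(h) = 1/(h + 3*36*(1 + h)) = 1/(h + (108 + 108*h)) = 1/(108 + 109*h))
-I(k(8)*16) = -1/(108 + 109*((3 - 1*8)*16)) = -1/(108 + 109*((3 - 8)*16)) = -1/(108 + 109*(-5*16)) = -1/(108 + 109*(-80)) = -1/(108 - 8720) = -1/(-8612) = -1*(-1/8612) = 1/8612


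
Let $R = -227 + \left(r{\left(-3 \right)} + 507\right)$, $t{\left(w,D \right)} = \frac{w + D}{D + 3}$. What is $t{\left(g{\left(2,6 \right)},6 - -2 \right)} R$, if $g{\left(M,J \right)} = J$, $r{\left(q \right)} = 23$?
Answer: $\frac{4242}{11} \approx 385.64$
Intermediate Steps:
$t{\left(w,D \right)} = \frac{D + w}{3 + D}$
$R = 303$ ($R = -227 + \left(23 + 507\right) = -227 + 530 = 303$)
$t{\left(g{\left(2,6 \right)},6 - -2 \right)} R = \frac{\left(6 - -2\right) + 6}{3 + \left(6 - -2\right)} 303 = \frac{\left(6 + 2\right) + 6}{3 + \left(6 + 2\right)} 303 = \frac{8 + 6}{3 + 8} \cdot 303 = \frac{1}{11} \cdot 14 \cdot 303 = \frac{14}{11} \cdot 303 = \frac{4242}{11}$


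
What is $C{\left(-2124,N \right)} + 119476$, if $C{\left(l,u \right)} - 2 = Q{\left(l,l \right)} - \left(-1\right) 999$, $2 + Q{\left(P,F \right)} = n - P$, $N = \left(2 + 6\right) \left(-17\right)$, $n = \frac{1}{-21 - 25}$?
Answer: $\frac{5639553}{46} \approx 1.226 \cdot 10^{5}$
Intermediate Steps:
$n = - \frac{1}{46}$ ($n = \frac{1}{-46} = - \frac{1}{46} \approx -0.021739$)
$N = -136$ ($N = 8 \left(-17\right) = -136$)
$Q{\left(P,F \right)} = - \frac{93}{46} - P$ ($Q{\left(P,F \right)} = -2 - \left(\frac{1}{46} + P\right) = - \frac{93}{46} - P$)
$C{\left(l,u \right)} = \frac{45953}{46} - l$ ($C{\left(l,u \right)} = 2 - \left(\frac{93}{46} - 999 + l\right) = 2 - \left(- \frac{45861}{46} + l\right) = \frac{45953}{46} - l$)
$C{\left(-2124,N \right)} + 119476 = \left(\frac{45953}{46} - -2124\right) + 119476 = \left(\frac{45953}{46} + 2124\right) + 119476 = \frac{143657}{46} + 119476 = \frac{5639553}{46}$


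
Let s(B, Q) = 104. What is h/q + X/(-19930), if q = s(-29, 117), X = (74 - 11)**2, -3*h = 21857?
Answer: -218424169/3109080 ≈ -70.254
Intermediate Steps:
h = -21857/3 (h = -1/3*21857 = -21857/3 ≈ -7285.7)
X = 3969 (X = 63**2 = 3969)
q = 104
h/q + X/(-19930) = -21857/3/104 + 3969/(-19930) = -21857/3*1/104 + 3969*(-1/19930) = -21857/312 - 3969/19930 = -218424169/3109080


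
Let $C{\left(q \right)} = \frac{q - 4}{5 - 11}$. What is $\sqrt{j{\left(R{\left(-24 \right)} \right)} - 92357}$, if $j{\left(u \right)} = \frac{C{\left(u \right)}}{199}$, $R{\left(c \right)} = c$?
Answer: $\frac{i \sqrt{32916857655}}{597} \approx 303.9 i$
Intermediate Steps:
$C{\left(q \right)} = \frac{2}{3} - \frac{q}{6}$ ($C{\left(q \right)} = \frac{-4 + q}{-6} = \left(-4 + q\right) \left(- \frac{1}{6}\right) = \frac{2}{3} - \frac{q}{6}$)
$j{\left(u \right)} = \frac{2}{597} - \frac{u}{1194}$ ($j{\left(u \right)} = \frac{\frac{2}{3} - \frac{u}{6}}{199} = \left(\frac{2}{3} - \frac{u}{6}\right) \frac{1}{199} = \frac{2}{597} - \frac{u}{1194}$)
$\sqrt{j{\left(R{\left(-24 \right)} \right)} - 92357} = \sqrt{\left(\frac{2}{597} - - \frac{4}{199}\right) - 92357} = \sqrt{\left(\frac{2}{597} + \frac{4}{199}\right) - 92357} = \sqrt{\frac{14}{597} - 92357} = \sqrt{- \frac{55137115}{597}} = \frac{i \sqrt{32916857655}}{597}$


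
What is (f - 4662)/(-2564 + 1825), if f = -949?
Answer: 5611/739 ≈ 7.5927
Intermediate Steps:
(f - 4662)/(-2564 + 1825) = (-949 - 4662)/(-2564 + 1825) = -5611/(-739) = -5611*(-1/739) = 5611/739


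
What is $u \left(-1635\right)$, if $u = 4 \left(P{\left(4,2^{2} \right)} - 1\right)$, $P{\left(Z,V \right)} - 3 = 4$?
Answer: $-39240$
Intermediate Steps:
$P{\left(Z,V \right)} = 7$ ($P{\left(Z,V \right)} = 3 + 4 = 7$)
$u = 24$ ($u = 4 \left(7 - 1\right) = 4 \cdot 6 = 24$)
$u \left(-1635\right) = 24 \left(-1635\right) = -39240$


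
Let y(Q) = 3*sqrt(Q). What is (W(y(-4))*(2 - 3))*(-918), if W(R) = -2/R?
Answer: 306*I ≈ 306.0*I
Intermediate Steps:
(W(y(-4))*(2 - 3))*(-918) = ((-2*(-I/6))*(2 - 3))*(-918) = (-2*(-I/6)*(-1))*(-918) = (-(-1)*I/3*(-1))*(-918) = ((I/3)*(-1))*(-918) = -I/3*(-918) = 306*I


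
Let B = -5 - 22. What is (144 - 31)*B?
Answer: -3051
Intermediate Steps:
B = -27
(144 - 31)*B = (144 - 31)*(-27) = 113*(-27) = -3051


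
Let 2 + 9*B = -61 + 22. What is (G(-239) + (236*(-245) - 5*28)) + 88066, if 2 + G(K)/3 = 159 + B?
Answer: 91690/3 ≈ 30563.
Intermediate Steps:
B = -41/9 (B = -2/9 + (-61 + 22)/9 = -2/9 + (⅑)*(-39) = -2/9 - 13/3 = -41/9 ≈ -4.5556)
G(K) = 1372/3 (G(K) = -6 + 3*(159 - 41/9) = -6 + 3*(1390/9) = -6 + 1390/3 = 1372/3)
(G(-239) + (236*(-245) - 5*28)) + 88066 = (1372/3 + (236*(-245) - 5*28)) + 88066 = (1372/3 + (-57820 - 140)) + 88066 = (1372/3 - 57960) + 88066 = -172508/3 + 88066 = 91690/3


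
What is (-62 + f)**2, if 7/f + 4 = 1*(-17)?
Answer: 34969/9 ≈ 3885.4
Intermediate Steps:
f = -1/3 (f = 7/(-4 + 1*(-17)) = 7/(-4 - 17) = 7/(-21) = 7*(-1/21) = -1/3 ≈ -0.33333)
(-62 + f)**2 = (-62 - 1/3)**2 = (-187/3)**2 = 34969/9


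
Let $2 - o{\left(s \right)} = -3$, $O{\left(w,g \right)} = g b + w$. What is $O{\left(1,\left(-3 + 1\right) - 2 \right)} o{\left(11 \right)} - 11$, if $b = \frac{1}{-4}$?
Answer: $-1$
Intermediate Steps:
$b = - \frac{1}{4} \approx -0.25$
$O{\left(w,g \right)} = w - \frac{g}{4}$ ($O{\left(w,g \right)} = g \left(- \frac{1}{4}\right) + w = - \frac{g}{4} + w = w - \frac{g}{4}$)
$o{\left(s \right)} = 5$ ($o{\left(s \right)} = 2 - -3 = 2 + 3 = 5$)
$O{\left(1,\left(-3 + 1\right) - 2 \right)} o{\left(11 \right)} - 11 = \left(1 - \frac{\left(-3 + 1\right) - 2}{4}\right) 5 - 11 = \left(1 - \frac{-2 - 2}{4}\right) 5 - 11 = \left(1 - -1\right) 5 - 11 = \left(1 + 1\right) 5 - 11 = 2 \cdot 5 - 11 = 10 - 11 = -1$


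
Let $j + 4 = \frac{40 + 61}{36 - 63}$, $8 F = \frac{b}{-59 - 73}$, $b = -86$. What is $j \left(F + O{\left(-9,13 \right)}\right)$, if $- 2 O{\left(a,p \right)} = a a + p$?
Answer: $\frac{470687}{1296} \approx 363.18$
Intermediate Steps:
$O{\left(a,p \right)} = - \frac{p}{2} - \frac{a^{2}}{2}$ ($O{\left(a,p \right)} = - \frac{a a + p}{2} = - \frac{a^{2} + p}{2} = - \frac{p + a^{2}}{2} = - \frac{p}{2} - \frac{a^{2}}{2}$)
$F = \frac{43}{528}$ ($F = \frac{\left(-86\right) \frac{1}{-59 - 73}}{8} = \frac{\left(-86\right) \frac{1}{-132}}{8} = \frac{\left(-86\right) \left(- \frac{1}{132}\right)}{8} = \frac{1}{8} \cdot \frac{43}{66} = \frac{43}{528} \approx 0.081439$)
$j = - \frac{209}{27}$ ($j = -4 + \frac{40 + 61}{36 - 63} = -4 + \frac{101}{-27} = -4 + 101 \left(- \frac{1}{27}\right) = -4 - \frac{101}{27} = - \frac{209}{27} \approx -7.7407$)
$j \left(F + O{\left(-9,13 \right)}\right) = - \frac{209 \left(\frac{43}{528} - \left(\frac{13}{2} + \frac{\left(-9\right)^{2}}{2}\right)\right)}{27} = - \frac{209 \left(\frac{43}{528} - 47\right)}{27} = \left(- \frac{209}{27}\right) \left(- \frac{24773}{528}\right) = \frac{470687}{1296}$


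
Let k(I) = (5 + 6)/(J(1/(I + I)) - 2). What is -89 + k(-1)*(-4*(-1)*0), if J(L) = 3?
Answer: -89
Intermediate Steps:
k(I) = 11 (k(I) = (5 + 6)/(3 - 2) = 11/1 = 11*1 = 11)
-89 + k(-1)*(-4*(-1)*0) = -89 + 11*(-4*(-1)*0) = -89 + 11*(4*0) = -89 + 11*0 = -89 + 0 = -89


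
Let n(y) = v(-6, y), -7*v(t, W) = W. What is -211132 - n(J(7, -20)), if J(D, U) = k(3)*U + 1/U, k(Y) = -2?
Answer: -29557681/140 ≈ -2.1113e+5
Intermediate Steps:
v(t, W) = -W/7
J(D, U) = 1/U - 2*U (J(D, U) = -2*U + 1/U = 1/U - 2*U)
n(y) = -y/7
-211132 - n(J(7, -20)) = -211132 - (-1)*(1/(-20) - 2*(-20))/7 = -211132 - (-1)*(-1/20 + 40)/7 = -211132 - (-1)*799/(7*20) = -211132 - 1*(-799/140) = -211132 + 799/140 = -29557681/140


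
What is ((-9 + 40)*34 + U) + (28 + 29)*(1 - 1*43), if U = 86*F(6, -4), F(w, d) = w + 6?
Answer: -308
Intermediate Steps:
F(w, d) = 6 + w
U = 1032 (U = 86*(6 + 6) = 86*12 = 1032)
((-9 + 40)*34 + U) + (28 + 29)*(1 - 1*43) = ((-9 + 40)*34 + 1032) + (28 + 29)*(1 - 1*43) = (31*34 + 1032) + 57*(1 - 43) = (1054 + 1032) + 57*(-42) = 2086 - 2394 = -308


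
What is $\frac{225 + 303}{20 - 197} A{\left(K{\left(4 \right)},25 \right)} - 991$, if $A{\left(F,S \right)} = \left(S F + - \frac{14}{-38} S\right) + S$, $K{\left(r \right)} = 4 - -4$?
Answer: $- \frac{1894111}{1121} \approx -1689.7$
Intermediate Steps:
$K{\left(r \right)} = 8$ ($K{\left(r \right)} = 4 + 4 = 8$)
$A{\left(F,S \right)} = \frac{26 S}{19} + F S$ ($A{\left(F,S \right)} = \left(F S + \left(-14\right) \left(- \frac{1}{38}\right) S\right) + S = \left(F S + \frac{7 S}{19}\right) + S = \left(\frac{7 S}{19} + F S\right) + S = \frac{26 S}{19} + F S$)
$\frac{225 + 303}{20 - 197} A{\left(K{\left(4 \right)},25 \right)} - 991 = \frac{225 + 303}{20 - 197} \cdot \frac{1}{19} \cdot 25 \left(26 + 19 \cdot 8\right) - 991 = \frac{528}{-177} \cdot \frac{1}{19} \cdot 25 \left(26 + 152\right) - 991 = 528 \left(- \frac{1}{177}\right) \frac{1}{19} \cdot 25 \cdot 178 - 991 = \left(- \frac{176}{59}\right) \frac{4450}{19} - 991 = - \frac{783200}{1121} - 991 = - \frac{1894111}{1121}$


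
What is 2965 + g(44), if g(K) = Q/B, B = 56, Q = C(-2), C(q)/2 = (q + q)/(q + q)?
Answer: 83021/28 ≈ 2965.0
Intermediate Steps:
C(q) = 2 (C(q) = 2*((q + q)/(q + q)) = 2*((2*q)/((2*q))) = 2*((2*q)*(1/(2*q))) = 2*1 = 2)
Q = 2
g(K) = 1/28 (g(K) = 2/56 = 2*(1/56) = 1/28)
2965 + g(44) = 2965 + 1/28 = 83021/28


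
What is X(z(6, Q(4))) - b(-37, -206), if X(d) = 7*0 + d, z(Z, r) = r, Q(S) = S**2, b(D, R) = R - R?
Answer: 16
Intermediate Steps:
b(D, R) = 0
X(d) = d (X(d) = 0 + d = d)
X(z(6, Q(4))) - b(-37, -206) = 4**2 - 1*0 = 16 + 0 = 16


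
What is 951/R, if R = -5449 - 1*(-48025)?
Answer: 317/14192 ≈ 0.022337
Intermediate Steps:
R = 42576 (R = -5449 + 48025 = 42576)
951/R = 951/42576 = 951*(1/42576) = 317/14192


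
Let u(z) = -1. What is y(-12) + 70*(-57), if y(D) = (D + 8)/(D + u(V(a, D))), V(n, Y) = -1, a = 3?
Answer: -51866/13 ≈ -3989.7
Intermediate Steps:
y(D) = (8 + D)/(-1 + D) (y(D) = (D + 8)/(D - 1) = (8 + D)/(-1 + D))
y(-12) + 70*(-57) = (8 - 12)/(-1 - 12) + 70*(-57) = -4/(-13) - 3990 = -1/13*(-4) - 3990 = 4/13 - 3990 = -51866/13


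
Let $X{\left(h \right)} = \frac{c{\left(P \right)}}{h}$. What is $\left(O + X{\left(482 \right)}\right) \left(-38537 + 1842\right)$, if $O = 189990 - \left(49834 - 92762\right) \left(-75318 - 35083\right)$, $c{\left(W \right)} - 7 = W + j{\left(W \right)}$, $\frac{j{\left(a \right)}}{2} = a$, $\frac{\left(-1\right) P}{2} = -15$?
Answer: $\frac{83820487494205205}{482} \approx 1.739 \cdot 10^{14}$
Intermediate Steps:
$P = 30$ ($P = \left(-2\right) \left(-15\right) = 30$)
$j{\left(a \right)} = 2 a$
$c{\left(W \right)} = 7 + 3 W$ ($c{\left(W \right)} = 7 + \left(W + 2 W\right) = 7 + 3 W$)
$X{\left(h \right)} = \frac{97}{h}$ ($X{\left(h \right)} = \frac{7 + 3 \cdot 30}{h} = \frac{7 + 90}{h} = \frac{97}{h}$)
$O = -4739104138$ ($O = 189990 - \left(-42928\right) \left(-110401\right) = 189990 - 4739294128 = -4739104138$)
$\left(O + X{\left(482 \right)}\right) \left(-38537 + 1842\right) = \left(-4739104138 + \frac{97}{482}\right) \left(-38537 + 1842\right) = \left(-4739104138 + 97 \cdot \frac{1}{482}\right) \left(-36695\right) = \left(-4739104138 + \frac{97}{482}\right) \left(-36695\right) = \left(- \frac{2284248194419}{482}\right) \left(-36695\right) = \frac{83820487494205205}{482}$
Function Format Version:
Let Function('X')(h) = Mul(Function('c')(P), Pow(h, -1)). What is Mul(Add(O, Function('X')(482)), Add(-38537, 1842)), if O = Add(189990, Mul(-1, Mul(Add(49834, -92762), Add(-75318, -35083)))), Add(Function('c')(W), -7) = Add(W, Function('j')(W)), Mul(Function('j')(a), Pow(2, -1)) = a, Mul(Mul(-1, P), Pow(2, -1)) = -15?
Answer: Rational(83820487494205205, 482) ≈ 1.7390e+14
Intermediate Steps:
P = 30 (P = Mul(-2, -15) = 30)
Function('j')(a) = Mul(2, a)
Function('c')(W) = Add(7, Mul(3, W)) (Function('c')(W) = Add(7, Add(W, Mul(2, W))) = Add(7, Mul(3, W)))
Function('X')(h) = Mul(97, Pow(h, -1)) (Function('X')(h) = Mul(Add(7, Mul(3, 30)), Pow(h, -1)) = Mul(Add(7, 90), Pow(h, -1)) = Mul(97, Pow(h, -1)))
O = -4739104138 (O = Add(189990, Mul(-1, Mul(-42928, -110401))) = Add(189990, Mul(-1, 4739294128)) = Add(189990, -4739294128) = -4739104138)
Mul(Add(O, Function('X')(482)), Add(-38537, 1842)) = Mul(Add(-4739104138, Mul(97, Pow(482, -1))), Add(-38537, 1842)) = Mul(Add(-4739104138, Mul(97, Rational(1, 482))), -36695) = Mul(Add(-4739104138, Rational(97, 482)), -36695) = Mul(Rational(-2284248194419, 482), -36695) = Rational(83820487494205205, 482)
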